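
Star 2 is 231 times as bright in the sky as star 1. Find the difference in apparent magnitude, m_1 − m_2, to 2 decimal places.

m_1 − m_2 ≈ 5.91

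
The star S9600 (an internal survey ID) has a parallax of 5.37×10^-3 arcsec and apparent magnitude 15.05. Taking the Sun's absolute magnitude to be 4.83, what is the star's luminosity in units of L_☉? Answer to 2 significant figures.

d = 1/p = 1/5.37×10^-3″ = 186.2 pc
M = m − 5 log₁₀ d + 5 = 15.05 − 5·2.2700 + 5 = 8.700
M − M_☉ = 8.700 − 4.83 = 3.870
L/L_☉ = 10^(−0.4 × 3.870) = 0.02832

L/L_☉ ≈ 0.028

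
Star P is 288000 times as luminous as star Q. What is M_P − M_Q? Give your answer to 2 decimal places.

M_P − M_Q ≈ -13.65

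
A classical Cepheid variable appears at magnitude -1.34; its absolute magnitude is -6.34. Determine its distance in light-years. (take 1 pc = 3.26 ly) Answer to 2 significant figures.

Distance modulus: m − M = -1.34 − (-6.34) = 5.000
m − M = 5 log₁₀ d − 5
log₁₀ d = (m − M)/5 + 1 = 2.0000
d = 10^2.0000 = 100.0 pc
= 326.0 ly

d ≈ 330 ly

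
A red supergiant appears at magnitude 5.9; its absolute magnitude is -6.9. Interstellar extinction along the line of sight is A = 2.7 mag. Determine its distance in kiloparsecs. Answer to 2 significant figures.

d ≈ 1.0 kpc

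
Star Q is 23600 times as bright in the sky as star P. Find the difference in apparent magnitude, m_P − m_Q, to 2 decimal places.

Pogson: Δm = −2.5 log₁₀(ratio) = −2.5 log₁₀(23600) = −2.5 × 4.3729 = -10.932
Star Q is brighter so has the smaller magnitude: m_P − m_Q is positive.

m_P − m_Q ≈ 10.93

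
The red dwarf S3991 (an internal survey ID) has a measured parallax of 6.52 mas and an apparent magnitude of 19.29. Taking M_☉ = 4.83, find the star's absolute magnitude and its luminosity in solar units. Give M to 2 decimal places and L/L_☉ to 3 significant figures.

d = 1/p = 1000/6.52 mas = 153.4 pc
M = m − 5 log₁₀ d + 5 = 19.29 − 5·2.1858 + 5 = 13.361
M − M_☉ = 13.361 − 4.83 = 8.531
L/L_☉ = 10^(−0.4 × 8.531) = 3.868×10^-4

M ≈ 13.36; L/L_☉ ≈ 3.87×10^-4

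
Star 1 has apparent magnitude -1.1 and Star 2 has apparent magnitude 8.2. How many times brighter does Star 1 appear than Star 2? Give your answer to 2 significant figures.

5200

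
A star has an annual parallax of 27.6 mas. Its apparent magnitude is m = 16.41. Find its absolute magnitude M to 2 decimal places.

M ≈ 13.61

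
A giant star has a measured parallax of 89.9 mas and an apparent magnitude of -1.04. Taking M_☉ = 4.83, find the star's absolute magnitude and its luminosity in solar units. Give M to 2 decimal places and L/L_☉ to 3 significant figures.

M ≈ -1.27; L/L_☉ ≈ 276

d = 1/p = 1000/89.9 mas = 11.12 pc
M = m − 5 log₁₀ d + 5 = -1.04 − 5·1.0462 + 5 = -1.271
M − M_☉ = -1.271 − 4.83 = -6.101
L/L_☉ = 10^(−0.4 × -6.101) = 275.7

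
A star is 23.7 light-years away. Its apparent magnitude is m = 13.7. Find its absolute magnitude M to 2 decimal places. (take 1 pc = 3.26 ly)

M ≈ 14.39

d = 23.7 ly / 3.26 = 7.270 pc
5 log₁₀(d/10 pc) = 5 log₁₀(7.270) − 5 = -0.692
M = m − 5 log₁₀(d/10) = 13.7 + 0.692 = 14.392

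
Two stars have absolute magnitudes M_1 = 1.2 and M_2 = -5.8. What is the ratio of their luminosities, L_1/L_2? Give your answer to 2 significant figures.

L_1/L_2 ≈ 1.6×10^-3

ΔM = M_1 − M_2 = 7.0
L_1/L_2 = 10^(−0.4 ΔM) = 10^-2.800 = 1.585×10^-3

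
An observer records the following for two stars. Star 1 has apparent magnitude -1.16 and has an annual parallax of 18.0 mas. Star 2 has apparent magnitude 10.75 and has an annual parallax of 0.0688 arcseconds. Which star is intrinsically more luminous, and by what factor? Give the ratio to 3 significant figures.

Star 1: p = 18.0 mas = 0.0180″ → d = 1/p = 55.56 pc
Star 1: M = m − 5 log₁₀ d + 5 = -1.16 − 5·1.7447 + 5 = -4.884
Star 2: d = 1/p = 1/0.0688″ = 14.53 pc
Star 2: M = m − 5 log₁₀ d + 5 = 10.75 − 5·1.1624 + 5 = 9.938
ΔM = M_1 − M_2 = -4.884 − (9.938) = -14.822; smaller M is more luminous → Star 1.
L ratio = 10^(0.4 |ΔM|) = 10^5.929 = 848500

Star 1 is more luminous, by a factor of 848000.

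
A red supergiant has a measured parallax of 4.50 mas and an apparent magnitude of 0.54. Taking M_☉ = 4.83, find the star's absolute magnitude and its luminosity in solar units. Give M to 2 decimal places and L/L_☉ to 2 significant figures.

M ≈ -6.19; L/L_☉ ≈ 26000

d = 1/p = 1000/4.50 mas = 222.2 pc
M = m − 5 log₁₀ d + 5 = 0.54 − 5·2.3468 + 5 = -6.194
M − M_☉ = -6.194 − 4.83 = -11.024
L/L_☉ = 10^(−0.4 × -11.024) = 25680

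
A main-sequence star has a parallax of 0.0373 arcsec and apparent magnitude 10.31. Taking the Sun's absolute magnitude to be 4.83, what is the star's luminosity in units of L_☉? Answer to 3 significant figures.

d = 1/p = 1/0.0373″ = 26.81 pc
M = m − 5 log₁₀ d + 5 = 10.31 − 5·1.4283 + 5 = 8.169
M − M_☉ = 8.169 − 4.83 = 3.339
L/L_☉ = 10^(−0.4 × 3.339) = 0.04619

L/L_☉ ≈ 0.0462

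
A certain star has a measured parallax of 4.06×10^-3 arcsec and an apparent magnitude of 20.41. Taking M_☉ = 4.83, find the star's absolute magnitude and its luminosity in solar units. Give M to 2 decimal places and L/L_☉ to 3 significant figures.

d = 1/p = 1/4.06×10^-3″ = 246.3 pc
M = m − 5 log₁₀ d + 5 = 20.41 − 5·2.3915 + 5 = 13.453
M − M_☉ = 13.453 − 4.83 = 8.623
L/L_☉ = 10^(−0.4 × 8.623) = 3.556×10^-4

M ≈ 13.45; L/L_☉ ≈ 3.56×10^-4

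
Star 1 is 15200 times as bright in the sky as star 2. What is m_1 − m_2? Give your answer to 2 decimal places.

Pogson: Δm = −2.5 log₁₀(ratio) = −2.5 log₁₀(15200) = −2.5 × 4.1818 = -10.455
Star 1 is brighter, so it has the smaller magnitude: the difference is negative.

m_1 − m_2 ≈ -10.45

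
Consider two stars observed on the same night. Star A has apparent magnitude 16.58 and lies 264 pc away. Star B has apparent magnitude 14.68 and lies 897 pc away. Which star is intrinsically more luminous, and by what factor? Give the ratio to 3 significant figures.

Star A: M = m − 5 log₁₀ d + 5 = 16.58 − 5·2.4216 + 5 = 9.472
Star B: M = m − 5 log₁₀ d + 5 = 14.68 − 5·2.9528 + 5 = 4.916
ΔM = M_A − M_B = 9.472 − (4.916) = 4.556; smaller M is more luminous → Star B.
L ratio = 10^(0.4 |ΔM|) = 10^1.822 = 66.43

Star B is more luminous, by a factor of 66.4.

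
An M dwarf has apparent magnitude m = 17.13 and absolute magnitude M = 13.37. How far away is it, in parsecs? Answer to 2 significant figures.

Distance modulus: m − M = 17.13 − (13.37) = 3.760
m − M = 5 log₁₀ d − 5
log₁₀ d = (m − M)/5 + 1 = 1.7520
d = 10^1.7520 = 56.49 pc

d ≈ 56 pc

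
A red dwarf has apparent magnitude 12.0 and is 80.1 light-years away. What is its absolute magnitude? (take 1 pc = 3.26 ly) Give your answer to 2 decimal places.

M ≈ 10.05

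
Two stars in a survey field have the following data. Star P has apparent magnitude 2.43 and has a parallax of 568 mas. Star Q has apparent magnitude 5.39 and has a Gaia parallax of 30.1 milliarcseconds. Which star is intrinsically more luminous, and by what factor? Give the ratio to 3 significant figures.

Star Q is more luminous, by a factor of 23.3.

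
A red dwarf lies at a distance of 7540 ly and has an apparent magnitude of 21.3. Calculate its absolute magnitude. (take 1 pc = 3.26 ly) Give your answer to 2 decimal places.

d = 7540 ly / 3.26 = 2313 pc
5 log₁₀(d/10 pc) = 5 log₁₀(2313) − 5 = 11.821
M = m − 5 log₁₀(d/10) = 21.3 − 11.821 = 9.479

M ≈ 9.48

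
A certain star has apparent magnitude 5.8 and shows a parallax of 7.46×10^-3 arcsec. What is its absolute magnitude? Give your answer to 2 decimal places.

M ≈ 0.16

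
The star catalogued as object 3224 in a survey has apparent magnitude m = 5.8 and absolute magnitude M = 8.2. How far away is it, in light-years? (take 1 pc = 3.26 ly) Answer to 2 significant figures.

d ≈ 11 ly

Distance modulus: m − M = 5.8 − (8.2) = -2.400
m − M = 5 log₁₀ d − 5
log₁₀ d = (m − M)/5 + 1 = 0.5200
d = 10^0.5200 = 3.311 pc
= 10.79 ly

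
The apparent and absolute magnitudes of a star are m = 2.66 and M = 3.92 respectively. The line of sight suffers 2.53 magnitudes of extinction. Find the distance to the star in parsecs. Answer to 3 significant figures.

m − M = 5 log₁₀(d/10 pc) + A  ⇒  2.66 − (3.92) − 2.53 = 5 log₁₀(d/10)
-3.790 = 5 log₁₀(d/10)
log₁₀ d = (m − M − A)/5 + 1 = 0.2420
d = 10^0.2420 = 1.746 pc

d ≈ 1.75 pc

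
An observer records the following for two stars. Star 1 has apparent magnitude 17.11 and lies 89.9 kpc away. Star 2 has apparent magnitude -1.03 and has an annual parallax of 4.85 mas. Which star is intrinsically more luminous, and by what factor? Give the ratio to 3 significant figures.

Star 2 is more luminous, by a factor of 94.8.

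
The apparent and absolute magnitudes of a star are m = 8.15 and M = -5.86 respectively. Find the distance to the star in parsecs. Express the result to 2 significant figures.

d ≈ 6300 pc

μ = m − M = 14.010
m − M = 5 log₁₀ d − 5
log₁₀ d = (m − M)/5 + 1 = 3.8020
d = 10^3.8020 = 6339 pc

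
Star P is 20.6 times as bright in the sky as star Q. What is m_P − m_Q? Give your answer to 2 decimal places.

m_P − m_Q ≈ -3.28

Pogson: Δm = −2.5 log₁₀(ratio) = −2.5 log₁₀(20.6) = −2.5 × 1.3139 = -3.285
Star P is brighter, so it has the smaller magnitude: the difference is negative.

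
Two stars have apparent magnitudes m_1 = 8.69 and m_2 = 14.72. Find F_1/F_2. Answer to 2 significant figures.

Δm = 8.69 − (14.72) = -6.03
Flux ratio = 10^(−0.4 Δm) = 10^(−0.4 × -6.03) = 10^2.412 = 258.2

F_1/F_2 ≈ 260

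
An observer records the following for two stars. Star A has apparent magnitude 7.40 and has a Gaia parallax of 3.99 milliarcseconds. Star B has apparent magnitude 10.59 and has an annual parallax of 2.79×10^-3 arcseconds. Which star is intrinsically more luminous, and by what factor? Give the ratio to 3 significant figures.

Star A is more luminous, by a factor of 9.23.

Star A: p = 3.99 mas = 3.99×10^-3″ → d = 1/p = 250.6 pc
Star A: M = m − 5 log₁₀ d + 5 = 7.40 − 5·2.3990 + 5 = 0.405
Star B: d = 1/p = 1/2.79×10^-3″ = 358.4 pc
Star B: M = m − 5 log₁₀ d + 5 = 10.59 − 5·2.5544 + 5 = 2.818
ΔM = M_A − M_B = 0.405 − (2.818) = -2.413; smaller M is more luminous → Star A.
L ratio = 10^(0.4 |ΔM|) = 10^0.965 = 9.231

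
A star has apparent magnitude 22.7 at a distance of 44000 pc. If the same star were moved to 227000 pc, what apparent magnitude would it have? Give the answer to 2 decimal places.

Flux ∝ 1/d², so Δm = 5 log₁₀(d₂/d₁) = 5 log₁₀(227000/44000) = 3.563
m₂ = m₁ + Δm = 22.7 + (3.563) = 26.263

m ≈ 26.26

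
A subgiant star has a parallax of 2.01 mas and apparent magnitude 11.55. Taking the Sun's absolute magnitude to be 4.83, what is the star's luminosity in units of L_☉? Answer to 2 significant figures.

d = 1/p = 1000/2.01 mas = 497.5 pc
M = m − 5 log₁₀ d + 5 = 11.55 − 5·2.6968 + 5 = 3.066
M − M_☉ = 3.066 − 4.83 = -1.764
L/L_☉ = 10^(−0.4 × -1.764) = 5.077

L/L_☉ ≈ 5.1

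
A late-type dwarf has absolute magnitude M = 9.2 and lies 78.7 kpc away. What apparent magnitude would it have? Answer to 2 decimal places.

m ≈ 28.68

d = 78.7 kpc = 78700 pc
m = M + 5 log₁₀ d − 5 = 9.2 + 5·4.8960 − 5 = 28.680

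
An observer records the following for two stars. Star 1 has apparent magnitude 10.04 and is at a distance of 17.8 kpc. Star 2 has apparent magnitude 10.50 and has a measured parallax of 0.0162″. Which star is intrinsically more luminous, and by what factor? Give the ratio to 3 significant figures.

Star 1 is more luminous, by a factor of 127000.

Star 1: d = 17.8 kpc = 17800 pc
Star 1: M = m − 5 log₁₀ d + 5 = 10.04 − 5·4.2504 + 5 = -6.212
Star 2: d = 1/p = 1/0.0162″ = 61.73 pc
Star 2: M = m − 5 log₁₀ d + 5 = 10.50 − 5·1.7905 + 5 = 6.548
ΔM = M_1 − M_2 = -6.212 − (6.548) = -12.760; smaller M is more luminous → Star 1.
L ratio = 10^(0.4 |ΔM|) = 10^5.104 = 127000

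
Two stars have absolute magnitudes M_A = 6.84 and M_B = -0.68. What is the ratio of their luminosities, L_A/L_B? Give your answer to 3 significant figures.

L_A/L_B ≈ 9.82×10^-4

ΔM = M_A − M_B = 7.52
L_A/L_B = 10^(−0.4 ΔM) = 10^-3.008 = 9.817×10^-4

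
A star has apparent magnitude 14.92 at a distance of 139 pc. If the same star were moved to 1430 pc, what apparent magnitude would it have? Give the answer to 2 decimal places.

Flux ∝ 1/d², so Δm = 5 log₁₀(d₂/d₁) = 5 log₁₀(1430/139) = 5.062
m₂ = m₁ + Δm = 14.92 + (5.062) = 19.982

m ≈ 19.98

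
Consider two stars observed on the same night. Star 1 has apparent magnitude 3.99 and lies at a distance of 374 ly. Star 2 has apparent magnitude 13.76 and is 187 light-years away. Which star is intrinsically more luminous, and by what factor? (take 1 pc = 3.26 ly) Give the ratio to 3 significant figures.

Star 1: d = 374 ly / 3.26 = 114.7 pc
Star 1: M = m − 5 log₁₀ d + 5 = 3.99 − 5·2.0597 + 5 = -1.308
Star 2: d = 187 ly / 3.26 = 57.36 pc
Star 2: M = m − 5 log₁₀ d + 5 = 13.76 − 5·1.7586 + 5 = 9.967
ΔM = M_1 − M_2 = -1.308 − (9.967) = -11.275; smaller M is more luminous → Star 1.
L ratio = 10^(0.4 |ΔM|) = 10^4.510 = 32360

Star 1 is more luminous, by a factor of 32400.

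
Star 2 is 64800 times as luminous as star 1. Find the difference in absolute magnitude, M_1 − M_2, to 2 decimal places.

Pogson: ΔM = −2.5 log₁₀(ratio) = −2.5 log₁₀(64800) = −2.5 × 4.8116 = -12.029
Star 2 is brighter so has the smaller magnitude: M_1 − M_2 is positive.

M_1 − M_2 ≈ 12.03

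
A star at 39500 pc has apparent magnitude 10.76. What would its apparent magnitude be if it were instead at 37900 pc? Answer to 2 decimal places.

m ≈ 10.67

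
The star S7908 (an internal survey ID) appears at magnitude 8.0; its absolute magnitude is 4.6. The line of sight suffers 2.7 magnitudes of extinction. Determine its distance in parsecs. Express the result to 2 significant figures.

m − M = 5 log₁₀(d/10 pc) + A  ⇒  8.0 − (4.6) − 2.7 = 5 log₁₀(d/10)
0.700 = 5 log₁₀(d/10)
log₁₀ d = (m − M − A)/5 + 1 = 1.1400
d = 10^1.1400 = 13.80 pc

d ≈ 14 pc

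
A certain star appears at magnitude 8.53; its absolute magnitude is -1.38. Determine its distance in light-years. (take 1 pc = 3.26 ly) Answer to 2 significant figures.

μ = m − M = 9.910
m − M = 5 log₁₀ d − 5
log₁₀ d = (m − M)/5 + 1 = 2.9820
d = 10^2.9820 = 959.4 pc
= 3128 ly

d ≈ 3100 ly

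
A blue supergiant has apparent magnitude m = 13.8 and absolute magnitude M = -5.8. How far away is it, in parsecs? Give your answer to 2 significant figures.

d ≈ 83000 pc

μ = m − M = 19.600
m − M = 5 log₁₀ d − 5
log₁₀ d = (m − M)/5 + 1 = 4.9200
d = 10^4.9200 = 83180 pc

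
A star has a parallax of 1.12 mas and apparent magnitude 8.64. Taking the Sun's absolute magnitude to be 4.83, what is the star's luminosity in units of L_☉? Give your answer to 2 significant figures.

L/L_☉ ≈ 240

d = 1/p = 1000/1.12 mas = 892.9 pc
M = m − 5 log₁₀ d + 5 = 8.64 − 5·2.9508 + 5 = -1.114
M − M_☉ = -1.114 − 4.83 = -5.944
L/L_☉ = 10^(−0.4 × -5.944) = 238.5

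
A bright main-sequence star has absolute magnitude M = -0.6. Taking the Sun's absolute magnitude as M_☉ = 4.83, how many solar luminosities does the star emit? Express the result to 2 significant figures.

M − M_☉ = -0.6 − 4.83 = -5.430
L/L_☉ = 10^(−0.4 (M − M_☉)) = 10^2.172 = 148.6

L/L_☉ ≈ 150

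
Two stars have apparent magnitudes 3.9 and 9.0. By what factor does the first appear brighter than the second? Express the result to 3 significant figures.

Δm = 3.9 − (9.0) = -5.1
Flux ratio = 10^(−0.4 Δm) = 10^(−0.4 × -5.1) = 10^2.040 = 109.6

110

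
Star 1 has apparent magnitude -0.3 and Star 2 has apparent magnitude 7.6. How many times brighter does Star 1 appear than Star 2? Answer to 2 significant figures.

Δm = -0.3 − (7.6) = -7.9
Flux ratio = 10^(−0.4 Δm) = 10^(−0.4 × -7.9) = 10^3.160 = 1445

1400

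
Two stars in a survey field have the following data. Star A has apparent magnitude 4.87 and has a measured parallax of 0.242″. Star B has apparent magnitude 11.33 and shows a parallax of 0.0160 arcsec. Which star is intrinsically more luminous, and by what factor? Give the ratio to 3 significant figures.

Star A is more luminous, by a factor of 1.68.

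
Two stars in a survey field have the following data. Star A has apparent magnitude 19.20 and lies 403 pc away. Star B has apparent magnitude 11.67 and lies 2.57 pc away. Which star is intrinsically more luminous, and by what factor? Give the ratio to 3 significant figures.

Star A is more luminous, by a factor of 23.9.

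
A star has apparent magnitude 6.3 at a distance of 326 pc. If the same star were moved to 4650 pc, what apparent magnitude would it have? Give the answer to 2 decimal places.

Flux ∝ 1/d², so Δm = 5 log₁₀(d₂/d₁) = 5 log₁₀(4650/326) = 5.771
m₂ = m₁ + Δm = 6.3 + (5.771) = 12.071

m ≈ 12.07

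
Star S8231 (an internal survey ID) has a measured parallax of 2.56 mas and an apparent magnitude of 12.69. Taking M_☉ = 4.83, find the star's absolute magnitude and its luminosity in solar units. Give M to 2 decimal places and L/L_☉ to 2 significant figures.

d = 1/p = 1000/2.56 mas = 390.6 pc
M = m − 5 log₁₀ d + 5 = 12.69 − 5·2.5918 + 5 = 4.731
M − M_☉ = 4.731 − 4.83 = -0.099
L/L_☉ = 10^(−0.4 × -0.099) = 1.095

M ≈ 4.73; L/L_☉ ≈ 1.1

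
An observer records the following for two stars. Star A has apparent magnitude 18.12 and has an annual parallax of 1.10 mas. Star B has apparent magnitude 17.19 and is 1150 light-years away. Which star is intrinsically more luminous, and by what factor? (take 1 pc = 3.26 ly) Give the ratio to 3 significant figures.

Star A: p = 1.10 mas = 1.10×10^-3″ → d = 1/p = 909.1 pc
Star A: M = m − 5 log₁₀ d + 5 = 18.12 − 5·2.9586 + 5 = 8.327
Star B: d = 1150 ly / 3.26 = 352.8 pc
Star B: M = m − 5 log₁₀ d + 5 = 17.19 − 5·2.5475 + 5 = 9.453
ΔM = M_A − M_B = 8.327 − (9.453) = -1.126; smaller M is more luminous → Star A.
L ratio = 10^(0.4 |ΔM|) = 10^0.450 = 2.820

Star A is more luminous, by a factor of 2.82.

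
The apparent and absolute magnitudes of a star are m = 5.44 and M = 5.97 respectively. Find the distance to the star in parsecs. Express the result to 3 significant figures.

d ≈ 7.83 pc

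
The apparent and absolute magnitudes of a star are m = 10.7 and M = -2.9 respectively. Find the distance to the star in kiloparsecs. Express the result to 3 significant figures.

Distance modulus: m − M = 10.7 − (-2.9) = 13.600
m − M = 5 log₁₀ d − 5
log₁₀ d = (m − M)/5 + 1 = 3.7200
d = 10^3.7200 = 5248 pc
= 5.248 kpc

d ≈ 5.25 kpc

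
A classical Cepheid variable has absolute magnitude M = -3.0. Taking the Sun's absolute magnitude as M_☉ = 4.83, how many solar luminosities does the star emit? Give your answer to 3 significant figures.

L/L_☉ ≈ 1360

M − M_☉ = -3.0 − 4.83 = -7.830
L/L_☉ = 10^(−0.4 (M − M_☉)) = 10^3.132 = 1355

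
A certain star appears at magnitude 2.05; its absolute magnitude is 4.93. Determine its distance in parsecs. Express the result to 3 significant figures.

μ = m − M = -2.880
m − M = 5 log₁₀ d − 5
log₁₀ d = (m − M)/5 + 1 = 0.4240
d = 10^0.4240 = 2.655 pc

d ≈ 2.65 pc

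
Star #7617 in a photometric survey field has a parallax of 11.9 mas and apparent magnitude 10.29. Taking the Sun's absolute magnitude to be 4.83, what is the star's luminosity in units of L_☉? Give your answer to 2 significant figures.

d = 1/p = 1000/11.9 mas = 84.03 pc
M = m − 5 log₁₀ d + 5 = 10.29 − 5·1.9245 + 5 = 5.668
M − M_☉ = 5.668 − 4.83 = 0.838
L/L_☉ = 10^(−0.4 × 0.838) = 0.4623

L/L_☉ ≈ 0.46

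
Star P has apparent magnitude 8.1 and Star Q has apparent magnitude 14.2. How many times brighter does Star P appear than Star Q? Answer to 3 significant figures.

Magnitude difference = -6.1
Flux ratio = 10^(−0.4 Δm) = 10^(−0.4 × -6.1) = 10^2.440 = 275.4

275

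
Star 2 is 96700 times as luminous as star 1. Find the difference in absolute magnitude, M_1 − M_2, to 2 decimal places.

Pogson: ΔM = −2.5 log₁₀(ratio) = −2.5 log₁₀(96700) = −2.5 × 4.9854 = -12.464
Star 2 is brighter so has the smaller magnitude: M_1 − M_2 is positive.

M_1 − M_2 ≈ 12.46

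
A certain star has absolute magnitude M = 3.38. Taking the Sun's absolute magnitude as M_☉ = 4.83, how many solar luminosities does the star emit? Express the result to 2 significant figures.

M − M_☉ = 3.38 − 4.83 = -1.450
L/L_☉ = 10^(−0.4 (M − M_☉)) = 10^0.580 = 3.802

L/L_☉ ≈ 3.8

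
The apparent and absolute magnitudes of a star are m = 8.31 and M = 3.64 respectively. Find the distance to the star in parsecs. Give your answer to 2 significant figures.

μ = m − M = 4.670
m − M = 5 log₁₀ d − 5
log₁₀ d = (m − M)/5 + 1 = 1.9340
d = 10^1.9340 = 85.90 pc

d ≈ 86 pc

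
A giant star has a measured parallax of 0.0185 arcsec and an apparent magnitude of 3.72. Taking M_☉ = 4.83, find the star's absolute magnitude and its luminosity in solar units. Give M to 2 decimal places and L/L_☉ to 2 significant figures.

M ≈ 0.06; L/L_☉ ≈ 81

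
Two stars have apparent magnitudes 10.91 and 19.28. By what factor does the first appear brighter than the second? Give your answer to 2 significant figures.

2200

Magnitude difference = -8.37
Flux ratio = 10^(−0.4 Δm) = 10^(−0.4 × -8.37) = 10^3.348 = 2228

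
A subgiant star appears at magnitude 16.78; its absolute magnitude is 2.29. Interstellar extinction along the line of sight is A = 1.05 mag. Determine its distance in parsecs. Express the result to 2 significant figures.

d ≈ 4900 pc

m − M = 5 log₁₀(d/10 pc) + A  ⇒  16.78 − (2.29) − 1.05 = 5 log₁₀(d/10)
13.440 = 5 log₁₀(d/10)
log₁₀ d = (m − M − A)/5 + 1 = 3.6880
d = 10^3.6880 = 4875 pc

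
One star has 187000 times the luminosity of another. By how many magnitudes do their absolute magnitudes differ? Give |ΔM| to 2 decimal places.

Pogson: ΔM = −2.5 log₁₀(ratio) = −2.5 log₁₀(187000) = −2.5 × 5.2718 = -13.180

|ΔM| ≈ 13.18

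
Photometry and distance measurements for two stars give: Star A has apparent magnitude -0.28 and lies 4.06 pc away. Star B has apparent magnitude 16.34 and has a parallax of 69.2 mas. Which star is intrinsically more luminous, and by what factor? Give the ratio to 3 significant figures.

Star A is more luminous, by a factor of 351000.

Star A: M = m − 5 log₁₀ d + 5 = -0.28 − 5·0.6085 + 5 = 1.677
Star B: p = 69.2 mas = 0.0692″ → d = 1/p = 14.45 pc
Star B: M = m − 5 log₁₀ d + 5 = 16.34 − 5·1.1599 + 5 = 15.541
ΔM = M_A − M_B = 1.677 − (15.541) = -13.863; smaller M is more luminous → Star A.
L ratio = 10^(0.4 |ΔM|) = 10^5.545 = 351000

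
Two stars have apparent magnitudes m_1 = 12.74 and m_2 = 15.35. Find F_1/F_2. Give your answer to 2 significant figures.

Magnitude difference = -2.61
Flux ratio = 10^(−0.4 Δm) = 10^(−0.4 × -2.61) = 10^1.044 = 11.07

F_1/F_2 ≈ 11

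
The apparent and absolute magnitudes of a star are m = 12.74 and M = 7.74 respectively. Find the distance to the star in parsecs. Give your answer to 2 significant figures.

d ≈ 100 pc

μ = m − M = 5.000
m − M = 5 log₁₀ d − 5
log₁₀ d = (m − M)/5 + 1 = 2.0000
d = 10^2.0000 = 100.0 pc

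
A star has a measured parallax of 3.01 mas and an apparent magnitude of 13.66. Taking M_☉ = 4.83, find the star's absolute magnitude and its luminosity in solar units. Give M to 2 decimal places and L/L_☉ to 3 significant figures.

M ≈ 6.05; L/L_☉ ≈ 0.324

d = 1/p = 1000/3.01 mas = 332.2 pc
M = m − 5 log₁₀ d + 5 = 13.66 − 5·2.5214 + 5 = 6.053
M − M_☉ = 6.053 − 4.83 = 1.223
L/L_☉ = 10^(−0.4 × 1.223) = 0.3242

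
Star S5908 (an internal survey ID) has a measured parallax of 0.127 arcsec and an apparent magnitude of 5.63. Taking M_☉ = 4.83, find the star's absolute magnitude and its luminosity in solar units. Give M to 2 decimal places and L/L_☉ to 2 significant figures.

M ≈ 6.15; L/L_☉ ≈ 0.30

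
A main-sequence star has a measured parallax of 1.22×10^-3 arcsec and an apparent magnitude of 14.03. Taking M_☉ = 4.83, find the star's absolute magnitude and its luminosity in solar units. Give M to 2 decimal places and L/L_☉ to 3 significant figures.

M ≈ 4.46; L/L_☉ ≈ 1.40

d = 1/p = 1/1.22×10^-3″ = 819.7 pc
M = m − 5 log₁₀ d + 5 = 14.03 − 5·2.9136 + 5 = 4.462
M − M_☉ = 4.462 − 4.83 = -0.368
L/L_☉ = 10^(−0.4 × -0.368) = 1.404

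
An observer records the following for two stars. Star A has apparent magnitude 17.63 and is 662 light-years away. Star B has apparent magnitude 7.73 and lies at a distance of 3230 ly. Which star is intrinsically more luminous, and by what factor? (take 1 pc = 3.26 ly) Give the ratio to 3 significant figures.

Star B is more luminous, by a factor of 217000.

Star A: d = 662 ly / 3.26 = 203.1 pc
Star A: M = m − 5 log₁₀ d + 5 = 17.63 − 5·2.3076 + 5 = 11.092
Star B: d = 3230 ly / 3.26 = 990.8 pc
Star B: M = m − 5 log₁₀ d + 5 = 7.73 − 5·2.9960 + 5 = -2.250
ΔM = M_A − M_B = 11.092 − (-2.250) = 13.342; smaller M is more luminous → Star B.
L ratio = 10^(0.4 |ΔM|) = 10^5.337 = 217100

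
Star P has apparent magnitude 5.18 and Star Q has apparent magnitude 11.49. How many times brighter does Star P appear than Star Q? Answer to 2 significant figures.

330

Δm = 5.18 − (11.49) = -6.31
Flux ratio = 10^(−0.4 Δm) = 10^(−0.4 × -6.31) = 10^2.524 = 334.2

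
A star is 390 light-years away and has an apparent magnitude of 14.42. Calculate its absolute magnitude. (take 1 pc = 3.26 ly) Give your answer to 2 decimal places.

M ≈ 9.03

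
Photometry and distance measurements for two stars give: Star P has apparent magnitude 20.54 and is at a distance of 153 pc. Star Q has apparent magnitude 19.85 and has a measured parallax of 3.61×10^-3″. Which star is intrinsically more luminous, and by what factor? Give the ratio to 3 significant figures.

Star P: M = m − 5 log₁₀ d + 5 = 20.54 − 5·2.1847 + 5 = 14.617
Star Q: d = 1/p = 1/3.61×10^-3″ = 277.0 pc
Star Q: M = m − 5 log₁₀ d + 5 = 19.85 − 5·2.4425 + 5 = 12.638
ΔM = M_P − M_Q = 14.617 − (12.638) = 1.979; smaller M is more luminous → Star Q.
L ratio = 10^(0.4 |ΔM|) = 10^0.792 = 6.189

Star Q is more luminous, by a factor of 6.19.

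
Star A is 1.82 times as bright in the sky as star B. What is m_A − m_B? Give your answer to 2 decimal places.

m_A − m_B ≈ -0.65

Pogson: Δm = −2.5 log₁₀(ratio) = −2.5 log₁₀(1.82) = −2.5 × 0.2601 = -0.650
Star A is brighter, so it has the smaller magnitude: the difference is negative.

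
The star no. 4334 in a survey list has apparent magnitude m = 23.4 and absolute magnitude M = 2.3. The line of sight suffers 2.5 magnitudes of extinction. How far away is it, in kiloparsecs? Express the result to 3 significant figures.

d ≈ 52.5 kpc

m − M = 5 log₁₀(d/10 pc) + A  ⇒  23.4 − (2.3) − 2.5 = 5 log₁₀(d/10)
18.600 = 5 log₁₀(d/10)
log₁₀ d = (m − M − A)/5 + 1 = 4.7200
d = 10^4.7200 = 52480 pc
= 52.48 kpc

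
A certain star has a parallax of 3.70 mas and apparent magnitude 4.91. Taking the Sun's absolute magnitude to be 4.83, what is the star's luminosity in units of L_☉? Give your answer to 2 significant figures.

d = 1/p = 1000/3.70 mas = 270.3 pc
M = m − 5 log₁₀ d + 5 = 4.91 − 5·2.4318 + 5 = -2.249
M − M_☉ = -2.249 − 4.83 = -7.079
L/L_☉ = 10^(−0.4 × -7.079) = 678.6

L/L_☉ ≈ 680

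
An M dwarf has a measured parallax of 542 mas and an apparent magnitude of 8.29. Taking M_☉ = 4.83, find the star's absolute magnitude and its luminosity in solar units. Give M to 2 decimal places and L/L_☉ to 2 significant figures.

d = 1/p = 1000/542 mas = 1.845 pc
M = m − 5 log₁₀ d + 5 = 8.29 − 5·0.2660 + 5 = 11.960
M − M_☉ = 11.960 − 4.83 = 7.130
L/L_☉ = 10^(−0.4 × 7.130) = 1.406×10^-3

M ≈ 11.96; L/L_☉ ≈ 1.4×10^-3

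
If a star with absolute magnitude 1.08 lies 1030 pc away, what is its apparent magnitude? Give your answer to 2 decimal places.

m = M + 5 log₁₀ d − 5 = 1.08 + 5·3.0128 − 5 = 11.144

m ≈ 11.14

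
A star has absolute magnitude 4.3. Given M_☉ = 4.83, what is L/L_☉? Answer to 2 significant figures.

L/L_☉ ≈ 1.6

M − M_☉ = 4.3 − 4.83 = -0.530
L/L_☉ = 10^(−0.4 (M − M_☉)) = 10^0.212 = 1.629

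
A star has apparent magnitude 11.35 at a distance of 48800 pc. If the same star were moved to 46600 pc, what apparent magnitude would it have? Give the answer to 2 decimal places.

Flux ∝ 1/d², so Δm = 5 log₁₀(d₂/d₁) = 5 log₁₀(46600/48800) = -0.100
m₂ = m₁ + Δm = 11.35 + (-0.100) = 11.250

m ≈ 11.25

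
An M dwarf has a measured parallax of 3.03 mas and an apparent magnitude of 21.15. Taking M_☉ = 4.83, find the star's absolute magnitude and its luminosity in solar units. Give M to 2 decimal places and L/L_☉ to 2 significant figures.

d = 1/p = 1000/3.03 mas = 330.0 pc
M = m − 5 log₁₀ d + 5 = 21.15 − 5·2.5186 + 5 = 13.557
M − M_☉ = 13.557 − 4.83 = 8.727
L/L_☉ = 10^(−0.4 × 8.727) = 3.229×10^-4

M ≈ 13.56; L/L_☉ ≈ 3.2×10^-4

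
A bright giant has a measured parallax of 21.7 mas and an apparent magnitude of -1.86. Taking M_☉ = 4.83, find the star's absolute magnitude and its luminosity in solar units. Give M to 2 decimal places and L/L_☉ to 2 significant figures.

M ≈ -5.18; L/L_☉ ≈ 10000

d = 1/p = 1000/21.7 mas = 46.08 pc
M = m − 5 log₁₀ d + 5 = -1.86 − 5·1.6635 + 5 = -5.178
M − M_☉ = -5.178 − 4.83 = -10.008
L/L_☉ = 10^(−0.4 × -10.008) = 10070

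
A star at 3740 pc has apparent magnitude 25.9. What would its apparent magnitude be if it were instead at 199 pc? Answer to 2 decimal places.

m ≈ 19.53

Flux ∝ 1/d², so Δm = 5 log₁₀(d₂/d₁) = 5 log₁₀(199/3740) = -6.370
m₂ = m₁ + Δm = 25.9 + (-6.370) = 19.530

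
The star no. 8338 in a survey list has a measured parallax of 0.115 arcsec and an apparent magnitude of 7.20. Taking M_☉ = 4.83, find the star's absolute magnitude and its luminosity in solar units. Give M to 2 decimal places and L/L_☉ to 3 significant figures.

M ≈ 7.50; L/L_☉ ≈ 0.0852

d = 1/p = 1/0.115″ = 8.696 pc
M = m − 5 log₁₀ d + 5 = 7.20 − 5·0.9393 + 5 = 7.503
M − M_☉ = 7.503 − 4.83 = 2.673
L/L_☉ = 10^(−0.4 × 2.673) = 0.08523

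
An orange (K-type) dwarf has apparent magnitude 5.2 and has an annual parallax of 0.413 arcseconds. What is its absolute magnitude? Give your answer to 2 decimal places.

M ≈ 8.28

d = 1/p = 1/0.413″ = 2.421 pc
5 log₁₀(d/10 pc) = 5 log₁₀(2.421) − 5 = -3.080
M = m − 5 log₁₀(d/10) = 5.2 + 3.080 = 8.280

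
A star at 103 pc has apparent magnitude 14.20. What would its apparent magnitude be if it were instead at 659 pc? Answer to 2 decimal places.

Flux ∝ 1/d², so Δm = 5 log₁₀(d₂/d₁) = 5 log₁₀(659/103) = 4.030
m₂ = m₁ + Δm = 14.20 + (4.030) = 18.230

m ≈ 18.23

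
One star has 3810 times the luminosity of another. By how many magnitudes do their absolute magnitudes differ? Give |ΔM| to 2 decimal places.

Pogson: ΔM = −2.5 log₁₀(ratio) = −2.5 log₁₀(3810) = −2.5 × 3.5809 = -8.952

|ΔM| ≈ 8.95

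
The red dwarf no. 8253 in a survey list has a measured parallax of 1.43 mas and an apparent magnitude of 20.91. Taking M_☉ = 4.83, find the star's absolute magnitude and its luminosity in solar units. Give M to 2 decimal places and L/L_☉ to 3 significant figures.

M ≈ 11.69; L/L_☉ ≈ 1.81×10^-3

d = 1/p = 1000/1.43 mas = 699.3 pc
M = m − 5 log₁₀ d + 5 = 20.91 − 5·2.8447 + 5 = 11.687
M − M_☉ = 11.687 − 4.83 = 6.857
L/L_☉ = 10^(−0.4 × 6.857) = 1.809×10^-3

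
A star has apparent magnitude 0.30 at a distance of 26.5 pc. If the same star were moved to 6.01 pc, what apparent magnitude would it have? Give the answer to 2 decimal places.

Flux ∝ 1/d², so Δm = 5 log₁₀(d₂/d₁) = 5 log₁₀(6.01/26.5) = -3.222
m₂ = m₁ + Δm = 0.30 + (-3.222) = -2.922

m ≈ -2.92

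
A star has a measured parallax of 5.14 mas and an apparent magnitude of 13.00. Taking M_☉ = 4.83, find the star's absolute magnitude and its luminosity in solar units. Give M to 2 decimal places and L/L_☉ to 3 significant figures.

M ≈ 6.55; L/L_☉ ≈ 0.204

d = 1/p = 1000/5.14 mas = 194.6 pc
M = m − 5 log₁₀ d + 5 = 13.00 − 5·2.2890 + 5 = 6.555
M − M_☉ = 6.555 − 4.83 = 1.725
L/L_☉ = 10^(−0.4 × 1.725) = 0.2042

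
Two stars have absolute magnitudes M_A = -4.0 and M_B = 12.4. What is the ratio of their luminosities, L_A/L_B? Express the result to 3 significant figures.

L_A/L_B ≈ 3.63×10^6

ΔM = M_A − M_B = -16.4
L_A/L_B = 10^(−0.4 ΔM) = 10^6.560 = 3.631×10^6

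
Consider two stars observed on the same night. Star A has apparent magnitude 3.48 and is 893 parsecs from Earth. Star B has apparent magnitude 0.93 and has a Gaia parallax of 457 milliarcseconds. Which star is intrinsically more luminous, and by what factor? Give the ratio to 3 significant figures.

Star A: M = m − 5 log₁₀ d + 5 = 3.48 − 5·2.9509 + 5 = -6.274
Star B: p = 457 mas = 0.457″ → d = 1/p = 2.188 pc
Star B: M = m − 5 log₁₀ d + 5 = 0.93 − 5·0.3401 + 5 = 4.230
ΔM = M_A − M_B = -6.274 − (4.230) = -10.504; smaller M is more luminous → Star A.
L ratio = 10^(0.4 |ΔM|) = 10^4.202 = 15910

Star A is more luminous, by a factor of 15900.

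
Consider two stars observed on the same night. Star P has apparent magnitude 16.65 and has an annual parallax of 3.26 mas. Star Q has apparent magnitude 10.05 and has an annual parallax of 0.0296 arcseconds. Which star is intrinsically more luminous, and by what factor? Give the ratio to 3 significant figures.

Star P: p = 3.26 mas = 3.26×10^-3″ → d = 1/p = 306.7 pc
Star P: M = m − 5 log₁₀ d + 5 = 16.65 − 5·2.4868 + 5 = 9.216
Star Q: d = 1/p = 1/0.0296″ = 33.78 pc
Star Q: M = m − 5 log₁₀ d + 5 = 10.05 − 5·1.5287 + 5 = 7.406
ΔM = M_P − M_Q = 9.216 − (7.406) = 1.810; smaller M is more luminous → Star Q.
L ratio = 10^(0.4 |ΔM|) = 10^0.724 = 5.295

Star Q is more luminous, by a factor of 5.29.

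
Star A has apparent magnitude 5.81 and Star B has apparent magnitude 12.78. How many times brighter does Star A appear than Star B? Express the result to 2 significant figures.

610

Magnitude difference = -6.97
Flux ratio = 10^(−0.4 Δm) = 10^(−0.4 × -6.97) = 10^2.788 = 613.8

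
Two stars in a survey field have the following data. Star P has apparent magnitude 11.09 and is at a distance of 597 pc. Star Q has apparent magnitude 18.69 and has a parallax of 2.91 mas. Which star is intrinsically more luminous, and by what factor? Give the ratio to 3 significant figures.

Star P is more luminous, by a factor of 3310.

Star P: M = m − 5 log₁₀ d + 5 = 11.09 − 5·2.7760 + 5 = 2.210
Star Q: p = 2.91 mas = 2.91×10^-3″ → d = 1/p = 343.6 pc
Star Q: M = m − 5 log₁₀ d + 5 = 18.69 − 5·2.5361 + 5 = 11.009
ΔM = M_P − M_Q = 2.210 − (11.009) = -8.799; smaller M is more luminous → Star P.
L ratio = 10^(0.4 |ΔM|) = 10^3.520 = 3309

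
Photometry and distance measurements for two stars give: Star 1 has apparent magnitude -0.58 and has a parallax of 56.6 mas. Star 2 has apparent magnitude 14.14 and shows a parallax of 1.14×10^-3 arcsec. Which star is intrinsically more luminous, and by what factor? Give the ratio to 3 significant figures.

Star 1 is more luminous, by a factor of 313.

Star 1: p = 56.6 mas = 0.0566″ → d = 1/p = 17.67 pc
Star 1: M = m − 5 log₁₀ d + 5 = -0.58 − 5·1.2472 + 5 = -1.816
Star 2: d = 1/p = 1/1.14×10^-3″ = 877.2 pc
Star 2: M = m − 5 log₁₀ d + 5 = 14.14 − 5·2.9431 + 5 = 4.425
ΔM = M_1 − M_2 = -1.816 − (4.425) = -6.240; smaller M is more luminous → Star 1.
L ratio = 10^(0.4 |ΔM|) = 10^2.496 = 313.5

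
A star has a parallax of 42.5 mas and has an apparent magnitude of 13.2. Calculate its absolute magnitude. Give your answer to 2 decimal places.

M ≈ 11.34

p = 42.5 mas = 0.0425″ → d = 1/p = 23.53 pc
5 log₁₀(d/10 pc) = 5 log₁₀(23.53) − 5 = 1.858
M = m − 5 log₁₀(d/10) = 13.2 − 1.858 = 11.342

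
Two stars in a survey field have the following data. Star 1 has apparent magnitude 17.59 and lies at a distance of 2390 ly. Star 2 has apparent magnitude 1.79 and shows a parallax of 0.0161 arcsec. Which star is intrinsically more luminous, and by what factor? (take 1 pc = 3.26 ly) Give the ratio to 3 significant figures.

Star 1: d = 2390 ly / 3.26 = 733.1 pc
Star 1: M = m − 5 log₁₀ d + 5 = 17.59 − 5·2.8652 + 5 = 8.264
Star 2: d = 1/p = 1/0.0161″ = 62.11 pc
Star 2: M = m − 5 log₁₀ d + 5 = 1.79 − 5·1.7932 + 5 = -2.176
ΔM = M_1 − M_2 = 8.264 − (-2.176) = 10.440; smaller M is more luminous → Star 2.
L ratio = 10^(0.4 |ΔM|) = 10^4.176 = 15000

Star 2 is more luminous, by a factor of 15000.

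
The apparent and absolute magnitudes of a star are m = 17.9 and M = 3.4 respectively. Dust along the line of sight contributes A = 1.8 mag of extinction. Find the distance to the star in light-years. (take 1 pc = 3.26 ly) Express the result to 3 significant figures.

d ≈ 11300 ly

m − M = 5 log₁₀(d/10 pc) + A  ⇒  17.9 − (3.4) − 1.8 = 5 log₁₀(d/10)
12.700 = 5 log₁₀(d/10)
log₁₀ d = (m − M − A)/5 + 1 = 3.5400
d = 10^3.5400 = 3467 pc
= 11300 ly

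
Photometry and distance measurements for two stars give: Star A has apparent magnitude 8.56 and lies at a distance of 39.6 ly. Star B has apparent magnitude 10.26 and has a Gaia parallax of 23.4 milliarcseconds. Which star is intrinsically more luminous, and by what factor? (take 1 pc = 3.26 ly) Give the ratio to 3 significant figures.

Star B is more luminous, by a factor of 2.59.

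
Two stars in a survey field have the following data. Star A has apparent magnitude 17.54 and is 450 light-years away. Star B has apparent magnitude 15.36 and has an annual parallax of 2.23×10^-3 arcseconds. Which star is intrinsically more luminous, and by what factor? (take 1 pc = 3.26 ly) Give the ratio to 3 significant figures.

Star B is more luminous, by a factor of 78.6.

Star A: d = 450 ly / 3.26 = 138.0 pc
Star A: M = m − 5 log₁₀ d + 5 = 17.54 − 5·2.1400 + 5 = 11.840
Star B: d = 1/p = 1/2.23×10^-3″ = 448.4 pc
Star B: M = m − 5 log₁₀ d + 5 = 15.36 − 5·2.6517 + 5 = 7.102
ΔM = M_A − M_B = 11.840 − (7.102) = 4.739; smaller M is more luminous → Star B.
L ratio = 10^(0.4 |ΔM|) = 10^1.895 = 78.60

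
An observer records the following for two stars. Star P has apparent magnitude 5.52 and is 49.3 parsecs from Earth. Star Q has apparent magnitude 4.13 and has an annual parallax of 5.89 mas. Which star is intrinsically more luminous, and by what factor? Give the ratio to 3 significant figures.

Star Q is more luminous, by a factor of 42.7.

Star P: M = m − 5 log₁₀ d + 5 = 5.52 − 5·1.6928 + 5 = 2.056
Star Q: p = 5.89 mas = 5.89×10^-3″ → d = 1/p = 169.8 pc
Star Q: M = m − 5 log₁₀ d + 5 = 4.13 − 5·2.2299 + 5 = -2.019
ΔM = M_P − M_Q = 2.056 − (-2.019) = 4.075; smaller M is more luminous → Star Q.
L ratio = 10^(0.4 |ΔM|) = 10^1.630 = 42.67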